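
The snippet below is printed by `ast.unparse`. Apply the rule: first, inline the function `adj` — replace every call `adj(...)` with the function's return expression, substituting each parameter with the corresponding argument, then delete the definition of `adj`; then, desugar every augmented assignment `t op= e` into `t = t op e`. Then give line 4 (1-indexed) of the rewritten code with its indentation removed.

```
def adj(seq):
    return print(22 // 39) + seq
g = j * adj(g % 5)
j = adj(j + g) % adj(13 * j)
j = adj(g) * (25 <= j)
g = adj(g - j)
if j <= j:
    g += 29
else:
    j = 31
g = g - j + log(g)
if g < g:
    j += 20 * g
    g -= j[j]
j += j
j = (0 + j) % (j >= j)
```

g = print(22 // 39) + (g - j)

Transformed code:
g = j * (print(22 // 39) + g % 5)
j = (print(22 // 39) + (j + g)) % (print(22 // 39) + 13 * j)
j = (print(22 // 39) + g) * (25 <= j)
g = print(22 // 39) + (g - j)
if j <= j:
    g = g + 29
else:
    j = 31
g = g - j + log(g)
if g < g:
    j = j + 20 * g
    g = g - j[j]
j = j + j
j = (0 + j) % (j >= j)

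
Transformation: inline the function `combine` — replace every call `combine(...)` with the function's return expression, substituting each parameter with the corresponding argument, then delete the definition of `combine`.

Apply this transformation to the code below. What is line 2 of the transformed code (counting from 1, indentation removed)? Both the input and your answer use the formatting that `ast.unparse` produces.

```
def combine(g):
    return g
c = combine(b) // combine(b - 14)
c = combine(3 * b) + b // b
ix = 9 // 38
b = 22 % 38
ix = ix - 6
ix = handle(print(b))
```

c = 3 * b + b // b

Transformed code:
c = b // (b - 14)
c = 3 * b + b // b
ix = 9 // 38
b = 22 % 38
ix = ix - 6
ix = handle(print(b))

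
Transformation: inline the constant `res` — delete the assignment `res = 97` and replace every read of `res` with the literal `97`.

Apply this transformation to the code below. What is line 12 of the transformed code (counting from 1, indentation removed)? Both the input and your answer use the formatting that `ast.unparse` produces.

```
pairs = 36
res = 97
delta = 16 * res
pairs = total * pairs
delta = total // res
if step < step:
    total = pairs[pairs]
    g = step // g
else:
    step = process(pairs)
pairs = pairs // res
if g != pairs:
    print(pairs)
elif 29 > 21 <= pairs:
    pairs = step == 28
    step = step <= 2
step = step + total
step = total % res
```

Transformed code:
pairs = 36
delta = 16 * 97
pairs = total * pairs
delta = total // 97
if step < step:
    total = pairs[pairs]
    g = step // g
else:
    step = process(pairs)
pairs = pairs // 97
if g != pairs:
    print(pairs)
elif 29 > 21 <= pairs:
    pairs = step == 28
    step = step <= 2
step = step + total
step = total % 97

print(pairs)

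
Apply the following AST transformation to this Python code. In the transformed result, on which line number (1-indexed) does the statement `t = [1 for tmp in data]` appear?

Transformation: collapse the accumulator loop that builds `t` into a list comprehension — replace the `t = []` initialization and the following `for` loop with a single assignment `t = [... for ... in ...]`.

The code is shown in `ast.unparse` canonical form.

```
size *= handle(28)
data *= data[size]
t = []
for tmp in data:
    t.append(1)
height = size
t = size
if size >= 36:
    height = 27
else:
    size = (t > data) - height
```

3

Transformed code:
size *= handle(28)
data *= data[size]
t = [1 for tmp in data]
height = size
t = size
if size >= 36:
    height = 27
else:
    size = (t > data) - height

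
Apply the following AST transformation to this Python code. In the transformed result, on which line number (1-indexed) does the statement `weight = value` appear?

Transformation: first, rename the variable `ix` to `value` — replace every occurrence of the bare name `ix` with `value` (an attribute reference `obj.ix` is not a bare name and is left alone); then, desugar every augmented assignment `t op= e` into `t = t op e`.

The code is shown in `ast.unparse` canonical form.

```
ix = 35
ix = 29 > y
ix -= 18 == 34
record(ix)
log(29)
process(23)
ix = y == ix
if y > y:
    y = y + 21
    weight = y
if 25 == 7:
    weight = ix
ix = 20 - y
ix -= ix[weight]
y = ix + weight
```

Transformed code:
value = 35
value = 29 > y
value = value - (18 == 34)
record(value)
log(29)
process(23)
value = y == value
if y > y:
    y = y + 21
    weight = y
if 25 == 7:
    weight = value
value = 20 - y
value = value - value[weight]
y = value + weight

12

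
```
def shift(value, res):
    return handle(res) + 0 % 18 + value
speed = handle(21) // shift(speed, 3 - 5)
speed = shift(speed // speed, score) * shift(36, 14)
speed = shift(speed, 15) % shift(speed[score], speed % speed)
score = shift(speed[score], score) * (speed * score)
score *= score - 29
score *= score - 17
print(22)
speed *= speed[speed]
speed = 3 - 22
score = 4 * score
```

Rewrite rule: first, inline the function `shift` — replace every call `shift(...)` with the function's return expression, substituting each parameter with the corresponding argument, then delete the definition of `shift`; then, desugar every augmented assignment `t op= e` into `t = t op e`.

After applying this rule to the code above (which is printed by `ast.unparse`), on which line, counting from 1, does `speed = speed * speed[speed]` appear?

Transformed code:
speed = handle(21) // (handle(3 - 5) + 0 % 18 + speed)
speed = (handle(score) + 0 % 18 + speed // speed) * (handle(14) + 0 % 18 + 36)
speed = (handle(15) + 0 % 18 + speed) % (handle(speed % speed) + 0 % 18 + speed[score])
score = (handle(score) + 0 % 18 + speed[score]) * (speed * score)
score = score * (score - 29)
score = score * (score - 17)
print(22)
speed = speed * speed[speed]
speed = 3 - 22
score = 4 * score

8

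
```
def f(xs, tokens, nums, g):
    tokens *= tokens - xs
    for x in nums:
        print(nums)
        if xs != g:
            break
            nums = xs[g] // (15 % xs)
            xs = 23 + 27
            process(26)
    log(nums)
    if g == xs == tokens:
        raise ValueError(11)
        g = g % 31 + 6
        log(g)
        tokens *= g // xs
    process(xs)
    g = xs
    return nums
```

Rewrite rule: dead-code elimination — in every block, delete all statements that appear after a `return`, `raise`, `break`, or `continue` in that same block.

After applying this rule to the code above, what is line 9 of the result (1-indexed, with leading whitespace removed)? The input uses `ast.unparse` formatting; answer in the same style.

Transformed code:
def f(xs, tokens, nums, g):
    tokens *= tokens - xs
    for x in nums:
        print(nums)
        if xs != g:
            break
    log(nums)
    if g == xs == tokens:
        raise ValueError(11)
    process(xs)
    g = xs
    return nums

raise ValueError(11)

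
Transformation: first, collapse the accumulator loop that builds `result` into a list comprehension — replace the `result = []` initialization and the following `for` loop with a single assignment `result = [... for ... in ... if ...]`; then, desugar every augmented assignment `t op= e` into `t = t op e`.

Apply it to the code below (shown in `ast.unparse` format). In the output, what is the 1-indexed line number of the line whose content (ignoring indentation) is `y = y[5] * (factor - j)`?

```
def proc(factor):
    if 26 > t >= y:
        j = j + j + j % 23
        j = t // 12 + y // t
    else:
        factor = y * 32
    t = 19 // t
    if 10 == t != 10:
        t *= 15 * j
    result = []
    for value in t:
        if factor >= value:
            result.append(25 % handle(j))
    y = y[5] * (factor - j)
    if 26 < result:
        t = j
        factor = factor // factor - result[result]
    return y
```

Transformed code:
def proc(factor):
    if 26 > t >= y:
        j = j + j + j % 23
        j = t // 12 + y // t
    else:
        factor = y * 32
    t = 19 // t
    if 10 == t != 10:
        t = t * (15 * j)
    result = [25 % handle(j) for value in t if factor >= value]
    y = y[5] * (factor - j)
    if 26 < result:
        t = j
        factor = factor // factor - result[result]
    return y

11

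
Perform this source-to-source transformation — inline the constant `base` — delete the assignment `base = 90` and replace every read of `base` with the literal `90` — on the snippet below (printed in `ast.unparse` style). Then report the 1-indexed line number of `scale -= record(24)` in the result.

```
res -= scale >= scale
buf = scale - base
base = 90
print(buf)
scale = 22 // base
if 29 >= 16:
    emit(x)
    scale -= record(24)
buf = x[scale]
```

7

Transformed code:
res -= scale >= scale
buf = scale - 90
print(buf)
scale = 22 // 90
if 29 >= 16:
    emit(x)
    scale -= record(24)
buf = x[scale]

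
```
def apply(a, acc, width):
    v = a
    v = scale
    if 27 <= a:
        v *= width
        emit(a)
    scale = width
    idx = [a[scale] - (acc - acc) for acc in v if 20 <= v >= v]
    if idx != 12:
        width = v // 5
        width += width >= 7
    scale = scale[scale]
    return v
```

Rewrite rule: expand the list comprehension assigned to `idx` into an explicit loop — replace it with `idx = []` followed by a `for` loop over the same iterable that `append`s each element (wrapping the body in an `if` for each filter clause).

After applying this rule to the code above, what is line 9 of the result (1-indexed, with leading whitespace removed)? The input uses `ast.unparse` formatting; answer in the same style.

for acc in v:

Transformed code:
def apply(a, acc, width):
    v = a
    v = scale
    if 27 <= a:
        v *= width
        emit(a)
    scale = width
    idx = []
    for acc in v:
        if 20 <= v >= v:
            idx.append(a[scale] - (acc - acc))
    if idx != 12:
        width = v // 5
        width += width >= 7
    scale = scale[scale]
    return v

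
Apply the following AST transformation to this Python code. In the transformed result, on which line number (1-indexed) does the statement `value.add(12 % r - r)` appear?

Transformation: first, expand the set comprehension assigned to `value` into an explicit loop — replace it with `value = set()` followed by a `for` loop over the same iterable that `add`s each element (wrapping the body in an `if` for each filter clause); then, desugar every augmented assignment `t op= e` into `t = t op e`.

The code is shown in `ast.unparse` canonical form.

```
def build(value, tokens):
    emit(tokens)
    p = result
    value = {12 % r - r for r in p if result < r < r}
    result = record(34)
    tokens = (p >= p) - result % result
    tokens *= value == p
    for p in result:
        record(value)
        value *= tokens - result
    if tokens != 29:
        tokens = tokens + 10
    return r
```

Transformed code:
def build(value, tokens):
    emit(tokens)
    p = result
    value = set()
    for r in p:
        if result < r < r:
            value.add(12 % r - r)
    result = record(34)
    tokens = (p >= p) - result % result
    tokens = tokens * (value == p)
    for p in result:
        record(value)
        value = value * (tokens - result)
    if tokens != 29:
        tokens = tokens + 10
    return r

7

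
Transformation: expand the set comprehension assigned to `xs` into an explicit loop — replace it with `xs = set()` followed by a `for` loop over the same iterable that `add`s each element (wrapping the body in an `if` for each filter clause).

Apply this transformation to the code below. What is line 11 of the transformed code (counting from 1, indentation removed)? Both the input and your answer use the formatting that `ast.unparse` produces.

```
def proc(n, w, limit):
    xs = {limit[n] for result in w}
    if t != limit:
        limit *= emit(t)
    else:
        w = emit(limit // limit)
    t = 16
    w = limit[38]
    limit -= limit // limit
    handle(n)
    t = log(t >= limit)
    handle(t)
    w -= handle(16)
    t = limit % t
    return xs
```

limit -= limit // limit

Transformed code:
def proc(n, w, limit):
    xs = set()
    for result in w:
        xs.add(limit[n])
    if t != limit:
        limit *= emit(t)
    else:
        w = emit(limit // limit)
    t = 16
    w = limit[38]
    limit -= limit // limit
    handle(n)
    t = log(t >= limit)
    handle(t)
    w -= handle(16)
    t = limit % t
    return xs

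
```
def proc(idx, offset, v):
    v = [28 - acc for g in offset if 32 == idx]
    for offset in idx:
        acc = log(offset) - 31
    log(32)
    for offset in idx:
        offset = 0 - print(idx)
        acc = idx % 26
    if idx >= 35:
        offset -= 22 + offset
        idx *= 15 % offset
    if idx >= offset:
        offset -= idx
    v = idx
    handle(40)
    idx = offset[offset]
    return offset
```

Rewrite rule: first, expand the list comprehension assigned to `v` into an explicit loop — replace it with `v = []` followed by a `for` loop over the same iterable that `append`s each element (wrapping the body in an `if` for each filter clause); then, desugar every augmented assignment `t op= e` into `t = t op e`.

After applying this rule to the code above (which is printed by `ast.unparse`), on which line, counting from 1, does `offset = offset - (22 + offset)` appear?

Transformed code:
def proc(idx, offset, v):
    v = []
    for g in offset:
        if 32 == idx:
            v.append(28 - acc)
    for offset in idx:
        acc = log(offset) - 31
    log(32)
    for offset in idx:
        offset = 0 - print(idx)
        acc = idx % 26
    if idx >= 35:
        offset = offset - (22 + offset)
        idx = idx * (15 % offset)
    if idx >= offset:
        offset = offset - idx
    v = idx
    handle(40)
    idx = offset[offset]
    return offset

13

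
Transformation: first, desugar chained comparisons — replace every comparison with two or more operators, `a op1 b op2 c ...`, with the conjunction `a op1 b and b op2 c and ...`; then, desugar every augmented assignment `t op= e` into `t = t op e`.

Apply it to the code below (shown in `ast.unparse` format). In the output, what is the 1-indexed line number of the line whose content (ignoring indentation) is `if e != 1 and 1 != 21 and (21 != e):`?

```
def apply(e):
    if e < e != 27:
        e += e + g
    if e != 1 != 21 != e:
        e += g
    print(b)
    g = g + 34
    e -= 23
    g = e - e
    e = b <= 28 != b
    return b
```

Transformed code:
def apply(e):
    if e < e and e != 27:
        e = e + (e + g)
    if e != 1 and 1 != 21 and (21 != e):
        e = e + g
    print(b)
    g = g + 34
    e = e - 23
    g = e - e
    e = b <= 28 and 28 != b
    return b

4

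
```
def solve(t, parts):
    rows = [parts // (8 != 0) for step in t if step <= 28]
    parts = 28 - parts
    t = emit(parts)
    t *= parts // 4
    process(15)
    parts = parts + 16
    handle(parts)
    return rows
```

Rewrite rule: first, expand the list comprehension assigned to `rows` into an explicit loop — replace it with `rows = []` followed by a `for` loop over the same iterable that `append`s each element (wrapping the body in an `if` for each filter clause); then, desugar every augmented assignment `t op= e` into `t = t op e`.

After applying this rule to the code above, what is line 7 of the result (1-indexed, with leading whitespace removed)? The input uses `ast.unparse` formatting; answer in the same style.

t = emit(parts)

Transformed code:
def solve(t, parts):
    rows = []
    for step in t:
        if step <= 28:
            rows.append(parts // (8 != 0))
    parts = 28 - parts
    t = emit(parts)
    t = t * (parts // 4)
    process(15)
    parts = parts + 16
    handle(parts)
    return rows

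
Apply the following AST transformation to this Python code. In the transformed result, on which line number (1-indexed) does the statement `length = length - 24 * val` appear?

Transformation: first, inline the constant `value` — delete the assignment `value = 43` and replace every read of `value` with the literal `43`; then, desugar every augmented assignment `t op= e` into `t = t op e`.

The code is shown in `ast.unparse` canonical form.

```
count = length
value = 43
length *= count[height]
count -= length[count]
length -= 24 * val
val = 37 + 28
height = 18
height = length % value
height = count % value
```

4

Transformed code:
count = length
length = length * count[height]
count = count - length[count]
length = length - 24 * val
val = 37 + 28
height = 18
height = length % 43
height = count % 43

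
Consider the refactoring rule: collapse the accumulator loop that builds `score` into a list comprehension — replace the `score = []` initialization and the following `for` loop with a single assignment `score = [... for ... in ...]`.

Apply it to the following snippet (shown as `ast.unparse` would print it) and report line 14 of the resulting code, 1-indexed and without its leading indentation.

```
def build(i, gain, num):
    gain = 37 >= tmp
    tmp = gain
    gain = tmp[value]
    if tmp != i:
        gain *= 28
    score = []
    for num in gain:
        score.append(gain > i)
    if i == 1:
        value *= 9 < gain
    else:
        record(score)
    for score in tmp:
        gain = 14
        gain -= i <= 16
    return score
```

gain -= i <= 16

Transformed code:
def build(i, gain, num):
    gain = 37 >= tmp
    tmp = gain
    gain = tmp[value]
    if tmp != i:
        gain *= 28
    score = [gain > i for num in gain]
    if i == 1:
        value *= 9 < gain
    else:
        record(score)
    for score in tmp:
        gain = 14
        gain -= i <= 16
    return score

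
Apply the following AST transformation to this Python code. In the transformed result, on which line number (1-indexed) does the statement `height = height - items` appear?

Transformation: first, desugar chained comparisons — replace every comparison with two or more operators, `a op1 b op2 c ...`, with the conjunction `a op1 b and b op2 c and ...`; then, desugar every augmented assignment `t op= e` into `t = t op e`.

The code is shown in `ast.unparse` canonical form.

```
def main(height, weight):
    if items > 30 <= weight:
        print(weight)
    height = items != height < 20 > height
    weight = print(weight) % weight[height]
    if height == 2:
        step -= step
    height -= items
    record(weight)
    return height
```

Transformed code:
def main(height, weight):
    if items > 30 and 30 <= weight:
        print(weight)
    height = items != height and height < 20 and (20 > height)
    weight = print(weight) % weight[height]
    if height == 2:
        step = step - step
    height = height - items
    record(weight)
    return height

8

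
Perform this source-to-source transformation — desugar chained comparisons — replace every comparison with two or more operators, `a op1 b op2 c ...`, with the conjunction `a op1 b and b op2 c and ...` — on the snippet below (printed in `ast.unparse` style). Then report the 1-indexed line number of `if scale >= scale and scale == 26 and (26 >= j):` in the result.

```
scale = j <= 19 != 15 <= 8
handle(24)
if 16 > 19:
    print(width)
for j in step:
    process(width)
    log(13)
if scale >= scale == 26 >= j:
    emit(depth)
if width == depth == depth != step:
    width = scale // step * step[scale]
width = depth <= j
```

Transformed code:
scale = j <= 19 and 19 != 15 and (15 <= 8)
handle(24)
if 16 > 19:
    print(width)
for j in step:
    process(width)
    log(13)
if scale >= scale and scale == 26 and (26 >= j):
    emit(depth)
if width == depth and depth == depth and (depth != step):
    width = scale // step * step[scale]
width = depth <= j

8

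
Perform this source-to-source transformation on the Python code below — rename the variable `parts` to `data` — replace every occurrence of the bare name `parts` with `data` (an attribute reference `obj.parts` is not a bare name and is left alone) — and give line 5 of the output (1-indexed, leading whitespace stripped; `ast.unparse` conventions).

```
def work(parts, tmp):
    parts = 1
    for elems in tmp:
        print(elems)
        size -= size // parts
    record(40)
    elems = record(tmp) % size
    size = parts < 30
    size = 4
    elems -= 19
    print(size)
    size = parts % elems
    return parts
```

Transformed code:
def work(data, tmp):
    data = 1
    for elems in tmp:
        print(elems)
        size -= size // data
    record(40)
    elems = record(tmp) % size
    size = data < 30
    size = 4
    elems -= 19
    print(size)
    size = data % elems
    return data

size -= size // data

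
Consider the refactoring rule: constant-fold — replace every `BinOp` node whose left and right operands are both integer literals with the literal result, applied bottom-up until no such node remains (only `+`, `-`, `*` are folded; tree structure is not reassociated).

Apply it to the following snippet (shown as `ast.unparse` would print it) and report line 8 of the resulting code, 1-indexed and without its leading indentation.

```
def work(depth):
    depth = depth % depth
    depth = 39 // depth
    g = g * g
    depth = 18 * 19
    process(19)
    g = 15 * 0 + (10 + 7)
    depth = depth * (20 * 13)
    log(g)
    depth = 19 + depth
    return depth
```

Transformed code:
def work(depth):
    depth = depth % depth
    depth = 39 // depth
    g = g * g
    depth = 342
    process(19)
    g = 17
    depth = depth * 260
    log(g)
    depth = 19 + depth
    return depth

depth = depth * 260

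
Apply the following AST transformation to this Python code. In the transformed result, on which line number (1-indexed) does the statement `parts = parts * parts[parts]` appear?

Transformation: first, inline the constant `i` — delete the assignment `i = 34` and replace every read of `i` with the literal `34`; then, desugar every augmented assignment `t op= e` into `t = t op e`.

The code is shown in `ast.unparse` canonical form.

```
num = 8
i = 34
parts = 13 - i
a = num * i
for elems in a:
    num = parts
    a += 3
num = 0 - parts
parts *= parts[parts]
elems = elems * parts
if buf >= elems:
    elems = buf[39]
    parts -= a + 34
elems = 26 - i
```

Transformed code:
num = 8
parts = 13 - 34
a = num * 34
for elems in a:
    num = parts
    a = a + 3
num = 0 - parts
parts = parts * parts[parts]
elems = elems * parts
if buf >= elems:
    elems = buf[39]
    parts = parts - (a + 34)
elems = 26 - 34

8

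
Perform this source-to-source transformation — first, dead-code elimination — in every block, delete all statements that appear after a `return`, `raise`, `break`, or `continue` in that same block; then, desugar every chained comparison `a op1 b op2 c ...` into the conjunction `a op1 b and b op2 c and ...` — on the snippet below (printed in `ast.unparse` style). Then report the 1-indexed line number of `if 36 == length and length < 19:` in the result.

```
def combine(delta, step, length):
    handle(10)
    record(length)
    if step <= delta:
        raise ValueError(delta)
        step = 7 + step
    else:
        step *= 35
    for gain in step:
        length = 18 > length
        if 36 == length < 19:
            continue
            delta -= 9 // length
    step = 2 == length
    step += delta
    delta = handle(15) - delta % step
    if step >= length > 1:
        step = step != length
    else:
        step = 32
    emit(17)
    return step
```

Transformed code:
def combine(delta, step, length):
    handle(10)
    record(length)
    if step <= delta:
        raise ValueError(delta)
    else:
        step *= 35
    for gain in step:
        length = 18 > length
        if 36 == length and length < 19:
            continue
    step = 2 == length
    step += delta
    delta = handle(15) - delta % step
    if step >= length and length > 1:
        step = step != length
    else:
        step = 32
    emit(17)
    return step

10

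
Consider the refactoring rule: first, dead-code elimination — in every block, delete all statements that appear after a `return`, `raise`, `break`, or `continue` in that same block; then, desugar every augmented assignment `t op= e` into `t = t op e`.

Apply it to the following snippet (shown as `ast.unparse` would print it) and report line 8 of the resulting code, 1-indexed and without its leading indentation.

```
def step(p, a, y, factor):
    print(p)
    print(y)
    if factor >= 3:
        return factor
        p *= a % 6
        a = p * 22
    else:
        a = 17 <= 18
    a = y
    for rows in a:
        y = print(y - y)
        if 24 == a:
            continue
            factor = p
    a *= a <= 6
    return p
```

Transformed code:
def step(p, a, y, factor):
    print(p)
    print(y)
    if factor >= 3:
        return factor
    else:
        a = 17 <= 18
    a = y
    for rows in a:
        y = print(y - y)
        if 24 == a:
            continue
    a = a * (a <= 6)
    return p

a = y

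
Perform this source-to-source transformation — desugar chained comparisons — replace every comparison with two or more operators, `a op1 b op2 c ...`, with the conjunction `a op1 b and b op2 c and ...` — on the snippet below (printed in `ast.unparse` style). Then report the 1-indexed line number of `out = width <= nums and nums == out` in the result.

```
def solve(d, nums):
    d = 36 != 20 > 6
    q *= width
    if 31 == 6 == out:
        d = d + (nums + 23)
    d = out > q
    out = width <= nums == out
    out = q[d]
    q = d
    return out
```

Transformed code:
def solve(d, nums):
    d = 36 != 20 and 20 > 6
    q *= width
    if 31 == 6 and 6 == out:
        d = d + (nums + 23)
    d = out > q
    out = width <= nums and nums == out
    out = q[d]
    q = d
    return out

7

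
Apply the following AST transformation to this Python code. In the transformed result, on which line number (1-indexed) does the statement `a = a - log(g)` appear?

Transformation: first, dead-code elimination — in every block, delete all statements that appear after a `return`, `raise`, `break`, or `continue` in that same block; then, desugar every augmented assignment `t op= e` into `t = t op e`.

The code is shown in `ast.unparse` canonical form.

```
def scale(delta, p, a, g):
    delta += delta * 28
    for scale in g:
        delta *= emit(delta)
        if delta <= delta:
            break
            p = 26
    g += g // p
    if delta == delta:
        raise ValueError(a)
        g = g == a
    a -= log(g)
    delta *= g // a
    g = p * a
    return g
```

Transformed code:
def scale(delta, p, a, g):
    delta = delta + delta * 28
    for scale in g:
        delta = delta * emit(delta)
        if delta <= delta:
            break
    g = g + g // p
    if delta == delta:
        raise ValueError(a)
    a = a - log(g)
    delta = delta * (g // a)
    g = p * a
    return g

10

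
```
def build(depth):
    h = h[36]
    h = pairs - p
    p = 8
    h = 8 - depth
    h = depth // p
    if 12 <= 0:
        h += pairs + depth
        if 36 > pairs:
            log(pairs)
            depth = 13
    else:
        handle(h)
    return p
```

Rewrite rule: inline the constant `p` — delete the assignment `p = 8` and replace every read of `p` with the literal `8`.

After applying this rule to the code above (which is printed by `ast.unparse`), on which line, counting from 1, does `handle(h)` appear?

12

Transformed code:
def build(depth):
    h = h[36]
    h = pairs - 8
    h = 8 - depth
    h = depth // 8
    if 12 <= 0:
        h += pairs + depth
        if 36 > pairs:
            log(pairs)
            depth = 13
    else:
        handle(h)
    return 8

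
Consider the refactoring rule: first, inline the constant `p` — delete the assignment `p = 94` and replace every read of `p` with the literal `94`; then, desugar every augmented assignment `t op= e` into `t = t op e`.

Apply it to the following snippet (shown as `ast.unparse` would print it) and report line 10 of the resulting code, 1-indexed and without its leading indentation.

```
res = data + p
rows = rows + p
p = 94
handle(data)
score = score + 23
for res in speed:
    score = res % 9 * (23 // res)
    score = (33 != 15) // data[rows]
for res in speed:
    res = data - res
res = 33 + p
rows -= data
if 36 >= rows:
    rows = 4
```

res = 33 + 94

Transformed code:
res = data + 94
rows = rows + 94
handle(data)
score = score + 23
for res in speed:
    score = res % 9 * (23 // res)
    score = (33 != 15) // data[rows]
for res in speed:
    res = data - res
res = 33 + 94
rows = rows - data
if 36 >= rows:
    rows = 4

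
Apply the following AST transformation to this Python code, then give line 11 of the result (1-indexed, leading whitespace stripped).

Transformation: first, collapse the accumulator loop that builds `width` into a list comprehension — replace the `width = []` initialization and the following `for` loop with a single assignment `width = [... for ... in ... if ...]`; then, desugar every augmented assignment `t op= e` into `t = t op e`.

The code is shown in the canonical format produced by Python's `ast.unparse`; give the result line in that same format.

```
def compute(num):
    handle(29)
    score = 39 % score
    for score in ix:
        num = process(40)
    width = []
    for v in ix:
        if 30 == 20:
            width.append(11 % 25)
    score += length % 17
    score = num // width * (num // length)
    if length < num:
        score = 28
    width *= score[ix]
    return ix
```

width = width * score[ix]

Transformed code:
def compute(num):
    handle(29)
    score = 39 % score
    for score in ix:
        num = process(40)
    width = [11 % 25 for v in ix if 30 == 20]
    score = score + length % 17
    score = num // width * (num // length)
    if length < num:
        score = 28
    width = width * score[ix]
    return ix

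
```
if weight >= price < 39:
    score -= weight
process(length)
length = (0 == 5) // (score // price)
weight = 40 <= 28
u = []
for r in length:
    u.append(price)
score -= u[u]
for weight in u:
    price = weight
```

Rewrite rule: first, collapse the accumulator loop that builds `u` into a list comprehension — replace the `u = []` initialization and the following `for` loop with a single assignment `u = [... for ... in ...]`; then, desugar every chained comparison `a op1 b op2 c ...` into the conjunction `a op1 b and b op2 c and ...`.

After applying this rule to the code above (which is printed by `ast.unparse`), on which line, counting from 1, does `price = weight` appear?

Transformed code:
if weight >= price and price < 39:
    score -= weight
process(length)
length = (0 == 5) // (score // price)
weight = 40 <= 28
u = [price for r in length]
score -= u[u]
for weight in u:
    price = weight

9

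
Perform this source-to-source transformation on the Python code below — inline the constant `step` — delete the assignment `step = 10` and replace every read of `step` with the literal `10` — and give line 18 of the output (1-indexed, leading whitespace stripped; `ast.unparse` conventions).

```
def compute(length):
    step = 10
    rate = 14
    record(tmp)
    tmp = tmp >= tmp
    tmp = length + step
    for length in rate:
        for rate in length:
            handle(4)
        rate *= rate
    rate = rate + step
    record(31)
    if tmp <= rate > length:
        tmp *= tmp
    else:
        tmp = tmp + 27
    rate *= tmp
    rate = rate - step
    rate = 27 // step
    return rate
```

Transformed code:
def compute(length):
    rate = 14
    record(tmp)
    tmp = tmp >= tmp
    tmp = length + 10
    for length in rate:
        for rate in length:
            handle(4)
        rate *= rate
    rate = rate + 10
    record(31)
    if tmp <= rate > length:
        tmp *= tmp
    else:
        tmp = tmp + 27
    rate *= tmp
    rate = rate - 10
    rate = 27 // 10
    return rate

rate = 27 // 10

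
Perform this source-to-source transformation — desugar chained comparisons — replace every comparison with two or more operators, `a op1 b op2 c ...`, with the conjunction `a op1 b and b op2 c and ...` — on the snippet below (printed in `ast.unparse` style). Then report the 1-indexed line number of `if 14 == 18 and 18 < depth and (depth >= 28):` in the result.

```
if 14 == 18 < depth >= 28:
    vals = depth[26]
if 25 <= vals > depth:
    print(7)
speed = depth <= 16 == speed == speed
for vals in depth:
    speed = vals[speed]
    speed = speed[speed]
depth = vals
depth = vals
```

Transformed code:
if 14 == 18 and 18 < depth and (depth >= 28):
    vals = depth[26]
if 25 <= vals and vals > depth:
    print(7)
speed = depth <= 16 and 16 == speed and (speed == speed)
for vals in depth:
    speed = vals[speed]
    speed = speed[speed]
depth = vals
depth = vals

1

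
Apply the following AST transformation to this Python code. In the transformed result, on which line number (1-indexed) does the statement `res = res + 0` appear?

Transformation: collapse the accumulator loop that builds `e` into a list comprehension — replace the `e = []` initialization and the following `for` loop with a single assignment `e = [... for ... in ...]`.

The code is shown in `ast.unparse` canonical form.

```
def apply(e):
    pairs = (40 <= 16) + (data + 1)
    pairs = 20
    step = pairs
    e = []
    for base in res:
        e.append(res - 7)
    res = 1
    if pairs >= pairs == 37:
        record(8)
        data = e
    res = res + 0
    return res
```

Transformed code:
def apply(e):
    pairs = (40 <= 16) + (data + 1)
    pairs = 20
    step = pairs
    e = [res - 7 for base in res]
    res = 1
    if pairs >= pairs == 37:
        record(8)
        data = e
    res = res + 0
    return res

10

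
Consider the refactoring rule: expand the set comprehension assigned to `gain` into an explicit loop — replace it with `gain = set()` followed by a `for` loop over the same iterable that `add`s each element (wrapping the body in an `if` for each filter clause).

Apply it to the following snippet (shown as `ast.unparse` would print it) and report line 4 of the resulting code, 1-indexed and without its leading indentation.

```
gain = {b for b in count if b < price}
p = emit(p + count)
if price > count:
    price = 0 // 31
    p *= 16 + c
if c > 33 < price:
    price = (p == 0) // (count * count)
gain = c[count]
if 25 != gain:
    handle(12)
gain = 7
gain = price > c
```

gain.add(b)

Transformed code:
gain = set()
for b in count:
    if b < price:
        gain.add(b)
p = emit(p + count)
if price > count:
    price = 0 // 31
    p *= 16 + c
if c > 33 < price:
    price = (p == 0) // (count * count)
gain = c[count]
if 25 != gain:
    handle(12)
gain = 7
gain = price > c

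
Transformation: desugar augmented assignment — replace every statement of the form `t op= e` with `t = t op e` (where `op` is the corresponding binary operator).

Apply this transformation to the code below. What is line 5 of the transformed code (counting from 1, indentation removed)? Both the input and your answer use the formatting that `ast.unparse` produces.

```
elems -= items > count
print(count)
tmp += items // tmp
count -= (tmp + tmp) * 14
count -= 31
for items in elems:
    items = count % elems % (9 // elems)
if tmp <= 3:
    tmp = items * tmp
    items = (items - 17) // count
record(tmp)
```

count = count - 31

Transformed code:
elems = elems - (items > count)
print(count)
tmp = tmp + items // tmp
count = count - (tmp + tmp) * 14
count = count - 31
for items in elems:
    items = count % elems % (9 // elems)
if tmp <= 3:
    tmp = items * tmp
    items = (items - 17) // count
record(tmp)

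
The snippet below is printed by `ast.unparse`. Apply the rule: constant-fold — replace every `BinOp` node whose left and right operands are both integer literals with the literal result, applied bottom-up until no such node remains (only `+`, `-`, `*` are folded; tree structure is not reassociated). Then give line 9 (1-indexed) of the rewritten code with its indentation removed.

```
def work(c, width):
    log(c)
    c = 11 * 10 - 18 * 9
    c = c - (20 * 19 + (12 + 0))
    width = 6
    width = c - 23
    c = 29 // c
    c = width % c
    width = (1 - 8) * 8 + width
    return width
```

Transformed code:
def work(c, width):
    log(c)
    c = -52
    c = c - 392
    width = 6
    width = c - 23
    c = 29 // c
    c = width % c
    width = -56 + width
    return width

width = -56 + width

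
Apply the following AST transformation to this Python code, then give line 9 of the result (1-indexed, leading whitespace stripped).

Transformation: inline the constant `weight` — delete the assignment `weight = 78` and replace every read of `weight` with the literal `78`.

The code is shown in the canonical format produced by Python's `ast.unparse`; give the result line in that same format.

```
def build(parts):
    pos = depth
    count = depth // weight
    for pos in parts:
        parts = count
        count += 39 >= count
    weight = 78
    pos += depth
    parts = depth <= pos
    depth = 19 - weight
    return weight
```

depth = 19 - 78

Transformed code:
def build(parts):
    pos = depth
    count = depth // 78
    for pos in parts:
        parts = count
        count += 39 >= count
    pos += depth
    parts = depth <= pos
    depth = 19 - 78
    return 78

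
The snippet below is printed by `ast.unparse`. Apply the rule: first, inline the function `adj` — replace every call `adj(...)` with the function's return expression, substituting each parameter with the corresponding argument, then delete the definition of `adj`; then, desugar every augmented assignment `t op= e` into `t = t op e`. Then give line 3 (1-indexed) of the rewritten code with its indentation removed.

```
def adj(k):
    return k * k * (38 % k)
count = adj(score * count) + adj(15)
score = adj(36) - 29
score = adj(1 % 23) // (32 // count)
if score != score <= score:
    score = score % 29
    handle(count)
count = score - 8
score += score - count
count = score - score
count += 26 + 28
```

score = 1 % 23 * (1 % 23) * (38 % (1 % 23)) // (32 // count)

Transformed code:
count = score * count * (score * count) * (38 % (score * count)) + 15 * 15 * (38 % 15)
score = 36 * 36 * (38 % 36) - 29
score = 1 % 23 * (1 % 23) * (38 % (1 % 23)) // (32 // count)
if score != score <= score:
    score = score % 29
    handle(count)
count = score - 8
score = score + (score - count)
count = score - score
count = count + (26 + 28)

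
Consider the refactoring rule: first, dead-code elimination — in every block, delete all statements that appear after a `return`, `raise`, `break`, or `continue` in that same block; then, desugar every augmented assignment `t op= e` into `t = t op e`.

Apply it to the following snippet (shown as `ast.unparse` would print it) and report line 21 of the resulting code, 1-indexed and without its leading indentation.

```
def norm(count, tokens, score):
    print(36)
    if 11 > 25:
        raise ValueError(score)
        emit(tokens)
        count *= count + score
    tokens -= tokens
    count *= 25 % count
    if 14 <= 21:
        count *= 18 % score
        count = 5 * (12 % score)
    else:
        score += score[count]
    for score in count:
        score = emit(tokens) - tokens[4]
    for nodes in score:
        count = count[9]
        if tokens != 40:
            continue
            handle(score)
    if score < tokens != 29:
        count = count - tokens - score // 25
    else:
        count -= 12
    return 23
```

count = count - 12

Transformed code:
def norm(count, tokens, score):
    print(36)
    if 11 > 25:
        raise ValueError(score)
    tokens = tokens - tokens
    count = count * (25 % count)
    if 14 <= 21:
        count = count * (18 % score)
        count = 5 * (12 % score)
    else:
        score = score + score[count]
    for score in count:
        score = emit(tokens) - tokens[4]
    for nodes in score:
        count = count[9]
        if tokens != 40:
            continue
    if score < tokens != 29:
        count = count - tokens - score // 25
    else:
        count = count - 12
    return 23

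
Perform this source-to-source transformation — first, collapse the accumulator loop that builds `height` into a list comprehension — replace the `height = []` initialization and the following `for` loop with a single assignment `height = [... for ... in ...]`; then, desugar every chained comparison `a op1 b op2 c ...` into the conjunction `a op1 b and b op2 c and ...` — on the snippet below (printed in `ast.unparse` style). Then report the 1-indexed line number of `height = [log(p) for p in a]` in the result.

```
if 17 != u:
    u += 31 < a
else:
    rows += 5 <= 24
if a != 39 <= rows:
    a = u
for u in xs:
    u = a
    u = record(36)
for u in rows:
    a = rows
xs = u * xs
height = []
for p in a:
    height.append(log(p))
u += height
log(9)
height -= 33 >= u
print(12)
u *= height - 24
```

13

Transformed code:
if 17 != u:
    u += 31 < a
else:
    rows += 5 <= 24
if a != 39 and 39 <= rows:
    a = u
for u in xs:
    u = a
    u = record(36)
for u in rows:
    a = rows
xs = u * xs
height = [log(p) for p in a]
u += height
log(9)
height -= 33 >= u
print(12)
u *= height - 24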